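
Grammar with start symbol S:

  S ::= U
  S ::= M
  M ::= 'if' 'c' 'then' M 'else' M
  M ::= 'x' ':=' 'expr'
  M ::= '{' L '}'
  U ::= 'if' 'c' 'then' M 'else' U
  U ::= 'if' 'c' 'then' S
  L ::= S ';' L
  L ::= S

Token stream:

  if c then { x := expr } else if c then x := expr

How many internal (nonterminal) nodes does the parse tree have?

9

[S [U if c then [M { [L [S [M x := expr]]] }] else [U if c then [S [M x := expr]]]]]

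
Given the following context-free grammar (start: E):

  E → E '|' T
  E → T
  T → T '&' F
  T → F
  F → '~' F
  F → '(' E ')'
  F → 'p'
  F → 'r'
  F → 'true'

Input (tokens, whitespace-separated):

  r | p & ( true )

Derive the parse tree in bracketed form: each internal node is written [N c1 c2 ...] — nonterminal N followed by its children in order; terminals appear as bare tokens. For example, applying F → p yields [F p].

E
E | T
T | T
F | T
r | T
r | T & F
r | F & F
r | p & F
r | p & ( E )
r | p & ( T )
r | p & ( F )
r | p & ( true )

[E [E [T [F r]]] | [T [T [F p]] & [F ( [E [T [F true]]] )]]]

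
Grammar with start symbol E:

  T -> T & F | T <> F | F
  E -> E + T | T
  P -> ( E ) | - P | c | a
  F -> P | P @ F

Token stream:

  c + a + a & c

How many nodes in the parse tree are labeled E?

3

[E [E [E [T [F [P c]]]] + [T [F [P a]]]] + [T [T [F [P a]]] & [F [P c]]]]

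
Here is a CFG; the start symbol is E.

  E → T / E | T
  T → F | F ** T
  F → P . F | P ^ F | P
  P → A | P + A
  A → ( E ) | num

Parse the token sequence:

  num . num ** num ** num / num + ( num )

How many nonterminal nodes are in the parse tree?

28

[E [T [F [P [A num]] . [F [P [A num]]]] ** [T [F [P [A num]]] ** [T [F [P [A num]]]]]] / [E [T [F [P [P [A num]] + [A ( [E [T [F [P [A num]]]]] )]]]]]]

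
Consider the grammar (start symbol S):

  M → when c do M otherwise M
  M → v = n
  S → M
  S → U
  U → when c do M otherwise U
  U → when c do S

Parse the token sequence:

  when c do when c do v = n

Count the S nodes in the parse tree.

[S [U when c do [S [U when c do [S [M v = n]]]]]]

3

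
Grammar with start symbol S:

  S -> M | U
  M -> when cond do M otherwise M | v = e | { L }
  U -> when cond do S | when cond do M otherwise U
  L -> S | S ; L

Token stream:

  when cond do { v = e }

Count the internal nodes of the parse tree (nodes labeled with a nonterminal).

7

[S [U when cond do [S [M { [L [S [M v = e]]] }]]]]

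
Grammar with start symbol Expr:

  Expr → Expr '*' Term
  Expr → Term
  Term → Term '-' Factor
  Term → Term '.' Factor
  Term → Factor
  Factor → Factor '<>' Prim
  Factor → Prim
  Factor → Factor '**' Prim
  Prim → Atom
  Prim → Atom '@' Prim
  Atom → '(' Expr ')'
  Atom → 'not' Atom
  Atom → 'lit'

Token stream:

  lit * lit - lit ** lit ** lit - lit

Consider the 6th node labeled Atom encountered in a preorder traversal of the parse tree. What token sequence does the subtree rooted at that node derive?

lit

[Expr [Expr [Term [Factor [Prim [Atom lit]]]]] * [Term [Term [Term [Factor [Prim [Atom lit]]]] - [Factor [Factor [Factor [Prim [Atom lit]]] ** [Prim [Atom lit]]] ** [Prim [Atom lit]]]] - [Factor [Prim [Atom lit]]]]]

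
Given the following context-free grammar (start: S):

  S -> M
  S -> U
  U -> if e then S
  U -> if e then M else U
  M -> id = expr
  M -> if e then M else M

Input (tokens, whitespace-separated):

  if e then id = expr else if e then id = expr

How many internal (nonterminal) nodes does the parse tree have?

6

[S [U if e then [M id = expr] else [U if e then [S [M id = expr]]]]]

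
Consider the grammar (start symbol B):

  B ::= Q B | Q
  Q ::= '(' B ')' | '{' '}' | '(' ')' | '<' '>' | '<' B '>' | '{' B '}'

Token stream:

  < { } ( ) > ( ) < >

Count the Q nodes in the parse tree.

5

[B [Q < [B [Q { }] [B [Q ( )]]] >] [B [Q ( )] [B [Q < >]]]]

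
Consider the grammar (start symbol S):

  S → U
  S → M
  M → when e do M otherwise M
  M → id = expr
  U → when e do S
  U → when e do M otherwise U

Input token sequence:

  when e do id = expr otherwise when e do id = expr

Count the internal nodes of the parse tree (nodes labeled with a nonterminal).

[S [U when e do [M id = expr] otherwise [U when e do [S [M id = expr]]]]]

6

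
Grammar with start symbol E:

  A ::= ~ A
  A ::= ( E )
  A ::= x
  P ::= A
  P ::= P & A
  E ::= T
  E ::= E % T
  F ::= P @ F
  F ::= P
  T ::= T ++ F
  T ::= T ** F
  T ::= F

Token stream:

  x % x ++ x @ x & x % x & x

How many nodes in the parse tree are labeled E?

3

[E [E [E [T [F [P [A x]]]]] % [T [T [F [P [A x]]]] ++ [F [P [A x]] @ [F [P [P [A x]] & [A x]]]]]] % [T [F [P [P [A x]] & [A x]]]]]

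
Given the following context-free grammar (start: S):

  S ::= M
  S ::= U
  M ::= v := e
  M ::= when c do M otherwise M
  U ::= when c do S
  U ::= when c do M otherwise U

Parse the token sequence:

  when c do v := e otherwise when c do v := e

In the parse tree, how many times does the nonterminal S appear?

2

[S [U when c do [M v := e] otherwise [U when c do [S [M v := e]]]]]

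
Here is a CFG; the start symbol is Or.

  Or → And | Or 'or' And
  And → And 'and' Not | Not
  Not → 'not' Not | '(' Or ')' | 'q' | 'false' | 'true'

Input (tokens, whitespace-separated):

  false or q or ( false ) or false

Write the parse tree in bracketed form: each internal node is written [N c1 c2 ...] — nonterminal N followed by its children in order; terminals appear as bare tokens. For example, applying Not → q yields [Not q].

[Or [Or [Or [Or [And [Not false]]] or [And [Not q]]] or [And [Not ( [Or [And [Not false]]] )]]] or [And [Not false]]]

Or
Or or And
Or or And or And
Or or And or And or And
And or And or And or And
Not or And or And or And
false or And or And or And
false or Not or And or And
false or q or And or And
false or q or Not or And
false or q or ( Or ) or And
false or q or ( And ) or And
false or q or ( Not ) or And
false or q or ( false ) or And
false or q or ( false ) or Not
false or q or ( false ) or false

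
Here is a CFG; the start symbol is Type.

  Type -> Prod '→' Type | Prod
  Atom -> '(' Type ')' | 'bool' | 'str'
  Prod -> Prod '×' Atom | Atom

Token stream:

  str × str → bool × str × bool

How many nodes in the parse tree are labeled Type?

[Type [Prod [Prod [Atom str]] × [Atom str]] → [Type [Prod [Prod [Prod [Atom bool]] × [Atom str]] × [Atom bool]]]]

2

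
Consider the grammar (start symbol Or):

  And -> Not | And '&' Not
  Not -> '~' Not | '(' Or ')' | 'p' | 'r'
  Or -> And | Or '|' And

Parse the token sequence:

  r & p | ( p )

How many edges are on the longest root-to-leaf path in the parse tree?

6

[Or [Or [And [And [Not r]] & [Not p]]] | [And [Not ( [Or [And [Not p]]] )]]]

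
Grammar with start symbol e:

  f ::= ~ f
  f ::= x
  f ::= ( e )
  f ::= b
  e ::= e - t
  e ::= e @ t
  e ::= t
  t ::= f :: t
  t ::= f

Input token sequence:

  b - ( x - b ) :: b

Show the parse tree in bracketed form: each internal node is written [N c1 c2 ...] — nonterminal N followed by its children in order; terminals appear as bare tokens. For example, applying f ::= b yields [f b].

e
e - t
t - t
f - t
b - t
b - f :: t
b - ( e ) :: t
b - ( e - t ) :: t
b - ( t - t ) :: t
b - ( f - t ) :: t
b - ( x - t ) :: t
b - ( x - f ) :: t
b - ( x - b ) :: t
b - ( x - b ) :: f
b - ( x - b ) :: b

[e [e [t [f b]]] - [t [f ( [e [e [t [f x]]] - [t [f b]]] )] :: [t [f b]]]]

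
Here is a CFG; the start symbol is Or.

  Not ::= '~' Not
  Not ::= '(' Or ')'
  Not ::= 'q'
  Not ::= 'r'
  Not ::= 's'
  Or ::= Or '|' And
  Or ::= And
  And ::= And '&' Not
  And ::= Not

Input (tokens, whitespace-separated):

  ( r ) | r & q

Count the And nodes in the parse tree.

4

[Or [Or [And [Not ( [Or [And [Not r]]] )]]] | [And [And [Not r]] & [Not q]]]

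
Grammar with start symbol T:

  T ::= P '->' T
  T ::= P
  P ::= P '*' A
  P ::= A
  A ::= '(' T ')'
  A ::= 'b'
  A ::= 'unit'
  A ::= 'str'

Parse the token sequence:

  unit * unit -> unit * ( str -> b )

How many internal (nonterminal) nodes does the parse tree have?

[T [P [P [A unit]] * [A unit]] -> [T [P [P [A unit]] * [A ( [T [P [A str]] -> [T [P [A b]]]] )]]]]

16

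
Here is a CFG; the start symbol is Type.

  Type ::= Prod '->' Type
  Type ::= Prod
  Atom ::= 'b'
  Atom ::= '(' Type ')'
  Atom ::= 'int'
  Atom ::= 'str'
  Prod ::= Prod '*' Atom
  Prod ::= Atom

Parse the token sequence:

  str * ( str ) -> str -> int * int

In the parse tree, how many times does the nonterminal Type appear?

4

[Type [Prod [Prod [Atom str]] * [Atom ( [Type [Prod [Atom str]]] )]] -> [Type [Prod [Atom str]] -> [Type [Prod [Prod [Atom int]] * [Atom int]]]]]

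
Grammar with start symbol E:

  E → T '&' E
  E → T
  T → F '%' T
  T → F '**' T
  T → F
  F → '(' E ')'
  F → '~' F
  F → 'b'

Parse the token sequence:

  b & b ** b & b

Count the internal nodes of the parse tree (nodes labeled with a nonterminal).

11

[E [T [F b]] & [E [T [F b] ** [T [F b]]] & [E [T [F b]]]]]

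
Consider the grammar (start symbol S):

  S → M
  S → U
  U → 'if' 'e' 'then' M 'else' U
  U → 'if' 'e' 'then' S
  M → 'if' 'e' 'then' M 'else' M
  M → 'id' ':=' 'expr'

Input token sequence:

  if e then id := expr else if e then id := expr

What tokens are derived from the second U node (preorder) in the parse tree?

if e then id := expr

[S [U if e then [M id := expr] else [U if e then [S [M id := expr]]]]]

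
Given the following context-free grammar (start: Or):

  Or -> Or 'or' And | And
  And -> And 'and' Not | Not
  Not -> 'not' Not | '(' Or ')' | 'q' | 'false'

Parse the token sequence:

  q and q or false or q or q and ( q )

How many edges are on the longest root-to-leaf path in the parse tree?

[Or [Or [Or [Or [And [And [Not q]] and [Not q]]] or [And [Not false]]] or [And [Not q]]] or [And [And [Not q]] and [Not ( [Or [And [Not q]]] )]]]

7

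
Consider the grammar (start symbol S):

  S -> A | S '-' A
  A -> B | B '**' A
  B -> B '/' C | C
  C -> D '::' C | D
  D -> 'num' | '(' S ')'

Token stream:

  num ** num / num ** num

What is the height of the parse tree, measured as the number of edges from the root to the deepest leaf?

[S [A [B [C [D num]]] ** [A [B [B [C [D num]]] / [C [D num]]] ** [A [B [C [D num]]]]]]]

7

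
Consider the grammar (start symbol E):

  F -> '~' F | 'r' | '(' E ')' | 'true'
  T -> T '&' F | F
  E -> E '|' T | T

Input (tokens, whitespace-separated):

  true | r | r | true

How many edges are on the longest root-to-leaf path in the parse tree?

6

[E [E [E [E [T [F true]]] | [T [F r]]] | [T [F r]]] | [T [F true]]]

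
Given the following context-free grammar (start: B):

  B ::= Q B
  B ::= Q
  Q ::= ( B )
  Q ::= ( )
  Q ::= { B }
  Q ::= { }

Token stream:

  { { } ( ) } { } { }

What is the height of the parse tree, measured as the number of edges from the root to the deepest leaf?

[B [Q { [B [Q { }] [B [Q ( )]]] }] [B [Q { }] [B [Q { }]]]]

5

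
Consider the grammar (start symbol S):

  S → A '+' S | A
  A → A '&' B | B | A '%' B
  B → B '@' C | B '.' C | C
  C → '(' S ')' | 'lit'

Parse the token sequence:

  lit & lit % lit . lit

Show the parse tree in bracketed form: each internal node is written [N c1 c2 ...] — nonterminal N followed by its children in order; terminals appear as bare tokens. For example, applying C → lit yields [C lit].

[S [A [A [A [B [C lit]]] & [B [C lit]]] % [B [B [C lit]] . [C lit]]]]

S
A
A % B
A & B % B
B & B % B
C & B % B
lit & B % B
lit & C % B
lit & lit % B
lit & lit % B . C
lit & lit % C . C
lit & lit % lit . C
lit & lit % lit . lit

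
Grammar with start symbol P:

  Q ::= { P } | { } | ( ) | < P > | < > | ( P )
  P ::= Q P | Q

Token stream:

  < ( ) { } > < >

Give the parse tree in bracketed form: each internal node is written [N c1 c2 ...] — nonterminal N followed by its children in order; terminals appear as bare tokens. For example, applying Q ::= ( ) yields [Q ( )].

P
Q P
< P > P
< Q P > P
< ( ) P > P
< ( ) Q > P
< ( ) { } > P
< ( ) { } > Q
< ( ) { } > < >

[P [Q < [P [Q ( )] [P [Q { }]]] >] [P [Q < >]]]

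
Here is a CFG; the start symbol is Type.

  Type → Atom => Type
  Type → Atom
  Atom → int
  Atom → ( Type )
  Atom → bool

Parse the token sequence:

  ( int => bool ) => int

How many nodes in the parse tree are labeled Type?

[Type [Atom ( [Type [Atom int] => [Type [Atom bool]]] )] => [Type [Atom int]]]

4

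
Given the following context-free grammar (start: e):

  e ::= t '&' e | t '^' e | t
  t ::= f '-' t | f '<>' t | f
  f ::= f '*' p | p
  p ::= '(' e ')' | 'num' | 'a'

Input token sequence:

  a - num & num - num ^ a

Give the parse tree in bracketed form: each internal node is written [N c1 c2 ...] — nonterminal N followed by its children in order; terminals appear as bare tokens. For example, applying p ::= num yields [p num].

e
t & e
f - t & e
p - t & e
a - t & e
a - f & e
a - p & e
a - num & e
a - num & t ^ e
a - num & f - t ^ e
a - num & p - t ^ e
a - num & num - t ^ e
a - num & num - f ^ e
a - num & num - p ^ e
a - num & num - num ^ e
a - num & num - num ^ t
a - num & num - num ^ f
a - num & num - num ^ p
a - num & num - num ^ a

[e [t [f [p a]] - [t [f [p num]]]] & [e [t [f [p num]] - [t [f [p num]]]] ^ [e [t [f [p a]]]]]]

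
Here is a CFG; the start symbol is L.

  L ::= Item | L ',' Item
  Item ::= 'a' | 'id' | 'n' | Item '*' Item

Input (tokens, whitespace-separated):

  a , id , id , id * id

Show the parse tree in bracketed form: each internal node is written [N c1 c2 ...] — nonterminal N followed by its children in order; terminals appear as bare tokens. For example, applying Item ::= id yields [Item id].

[L [L [L [L [Item a]] , [Item id]] , [Item id]] , [Item [Item id] * [Item id]]]

L
L , Item
L , Item , Item
L , Item , Item , Item
Item , Item , Item , Item
a , Item , Item , Item
a , id , Item , Item
a , id , id , Item
a , id , id , Item * Item
a , id , id , id * Item
a , id , id , id * id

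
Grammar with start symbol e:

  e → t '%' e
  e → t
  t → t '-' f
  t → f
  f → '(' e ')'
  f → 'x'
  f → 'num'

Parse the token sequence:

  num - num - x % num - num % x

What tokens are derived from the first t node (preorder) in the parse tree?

num - num - x

[e [t [t [t [f num]] - [f num]] - [f x]] % [e [t [t [f num]] - [f num]] % [e [t [f x]]]]]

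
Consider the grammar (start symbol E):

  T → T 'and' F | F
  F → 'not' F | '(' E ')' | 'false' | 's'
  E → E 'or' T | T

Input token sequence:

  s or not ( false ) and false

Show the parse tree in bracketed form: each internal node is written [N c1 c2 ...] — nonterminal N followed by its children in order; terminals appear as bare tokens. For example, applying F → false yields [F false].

[E [E [T [F s]]] or [T [T [F not [F ( [E [T [F false]]] )]]] and [F false]]]

E
E or T
T or T
F or T
s or T
s or T and F
s or F and F
s or not F and F
s or not ( E ) and F
s or not ( T ) and F
s or not ( F ) and F
s or not ( false ) and F
s or not ( false ) and false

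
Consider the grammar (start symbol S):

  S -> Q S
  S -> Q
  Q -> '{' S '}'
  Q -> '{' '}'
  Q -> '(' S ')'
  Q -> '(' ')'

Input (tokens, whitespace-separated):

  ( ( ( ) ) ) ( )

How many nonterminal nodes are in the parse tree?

[S [Q ( [S [Q ( [S [Q ( )]] )]] )] [S [Q ( )]]]

8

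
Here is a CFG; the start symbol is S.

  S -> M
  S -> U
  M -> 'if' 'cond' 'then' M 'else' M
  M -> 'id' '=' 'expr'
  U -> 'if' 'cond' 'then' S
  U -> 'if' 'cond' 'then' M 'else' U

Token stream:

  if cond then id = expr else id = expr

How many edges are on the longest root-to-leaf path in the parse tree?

3

[S [M if cond then [M id = expr] else [M id = expr]]]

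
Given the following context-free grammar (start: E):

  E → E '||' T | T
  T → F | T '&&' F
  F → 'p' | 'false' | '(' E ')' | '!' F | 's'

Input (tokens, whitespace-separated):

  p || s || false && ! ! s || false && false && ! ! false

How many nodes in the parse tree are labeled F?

[E [E [E [E [T [F p]]] || [T [F s]]] || [T [T [F false]] && [F ! [F ! [F s]]]]] || [T [T [T [F false]] && [F false]] && [F ! [F ! [F false]]]]]

11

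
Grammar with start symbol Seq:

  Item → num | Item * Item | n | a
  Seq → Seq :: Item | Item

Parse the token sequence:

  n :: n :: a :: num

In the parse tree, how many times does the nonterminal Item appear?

[Seq [Seq [Seq [Seq [Item n]] :: [Item n]] :: [Item a]] :: [Item num]]

4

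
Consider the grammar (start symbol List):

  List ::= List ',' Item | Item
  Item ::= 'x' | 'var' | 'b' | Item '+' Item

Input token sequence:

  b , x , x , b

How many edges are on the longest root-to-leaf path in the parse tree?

5

[List [List [List [List [Item b]] , [Item x]] , [Item x]] , [Item b]]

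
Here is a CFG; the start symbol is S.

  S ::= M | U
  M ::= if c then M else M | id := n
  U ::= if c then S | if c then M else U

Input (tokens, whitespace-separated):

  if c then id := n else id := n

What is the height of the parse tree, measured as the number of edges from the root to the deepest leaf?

3

[S [M if c then [M id := n] else [M id := n]]]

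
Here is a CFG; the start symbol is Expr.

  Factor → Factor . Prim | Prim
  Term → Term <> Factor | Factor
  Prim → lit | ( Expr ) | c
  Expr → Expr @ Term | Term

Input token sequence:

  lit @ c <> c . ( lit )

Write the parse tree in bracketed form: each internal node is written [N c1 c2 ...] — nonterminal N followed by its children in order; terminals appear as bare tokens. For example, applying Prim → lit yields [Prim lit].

Expr
Expr @ Term
Term @ Term
Factor @ Term
Prim @ Term
lit @ Term
lit @ Term <> Factor
lit @ Factor <> Factor
lit @ Prim <> Factor
lit @ c <> Factor
lit @ c <> Factor . Prim
lit @ c <> Prim . Prim
lit @ c <> c . Prim
lit @ c <> c . ( Expr )
lit @ c <> c . ( Term )
lit @ c <> c . ( Factor )
lit @ c <> c . ( Prim )
lit @ c <> c . ( lit )

[Expr [Expr [Term [Factor [Prim lit]]]] @ [Term [Term [Factor [Prim c]]] <> [Factor [Factor [Prim c]] . [Prim ( [Expr [Term [Factor [Prim lit]]]] )]]]]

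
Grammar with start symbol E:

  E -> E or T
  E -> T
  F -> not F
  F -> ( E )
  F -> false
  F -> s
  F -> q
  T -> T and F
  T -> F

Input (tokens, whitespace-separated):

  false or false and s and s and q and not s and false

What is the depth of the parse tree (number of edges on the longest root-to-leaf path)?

8

[E [E [T [F false]]] or [T [T [T [T [T [T [F false]] and [F s]] and [F s]] and [F q]] and [F not [F s]]] and [F false]]]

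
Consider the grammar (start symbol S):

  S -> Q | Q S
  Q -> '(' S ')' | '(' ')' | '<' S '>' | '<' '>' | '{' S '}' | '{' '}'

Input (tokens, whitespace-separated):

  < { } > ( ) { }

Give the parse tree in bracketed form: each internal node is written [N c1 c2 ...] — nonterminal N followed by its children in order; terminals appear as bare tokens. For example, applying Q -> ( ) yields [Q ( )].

S
Q S
< S > S
< Q > S
< { } > S
< { } > Q S
< { } > ( ) S
< { } > ( ) Q
< { } > ( ) { }

[S [Q < [S [Q { }]] >] [S [Q ( )] [S [Q { }]]]]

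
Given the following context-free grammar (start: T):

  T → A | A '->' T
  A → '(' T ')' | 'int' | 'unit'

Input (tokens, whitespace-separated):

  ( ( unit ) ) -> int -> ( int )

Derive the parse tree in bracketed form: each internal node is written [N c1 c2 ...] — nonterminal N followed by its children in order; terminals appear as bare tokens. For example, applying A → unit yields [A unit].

T
A -> T
( T ) -> T
( A ) -> T
( ( T ) ) -> T
( ( A ) ) -> T
( ( unit ) ) -> T
( ( unit ) ) -> A -> T
( ( unit ) ) -> int -> T
( ( unit ) ) -> int -> A
( ( unit ) ) -> int -> ( T )
( ( unit ) ) -> int -> ( A )
( ( unit ) ) -> int -> ( int )

[T [A ( [T [A ( [T [A unit]] )]] )] -> [T [A int] -> [T [A ( [T [A int]] )]]]]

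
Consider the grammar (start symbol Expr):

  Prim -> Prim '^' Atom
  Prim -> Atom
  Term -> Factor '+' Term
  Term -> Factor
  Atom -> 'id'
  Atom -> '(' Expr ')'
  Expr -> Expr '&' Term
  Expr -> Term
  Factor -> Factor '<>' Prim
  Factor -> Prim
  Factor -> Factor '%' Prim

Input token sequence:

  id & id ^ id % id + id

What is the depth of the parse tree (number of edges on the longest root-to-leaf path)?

7

[Expr [Expr [Term [Factor [Prim [Atom id]]]]] & [Term [Factor [Factor [Prim [Prim [Atom id]] ^ [Atom id]]] % [Prim [Atom id]]] + [Term [Factor [Prim [Atom id]]]]]]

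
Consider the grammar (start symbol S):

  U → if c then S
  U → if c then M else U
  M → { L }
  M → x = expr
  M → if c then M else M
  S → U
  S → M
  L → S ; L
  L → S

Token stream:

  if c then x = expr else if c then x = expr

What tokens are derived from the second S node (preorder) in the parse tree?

[S [U if c then [M x = expr] else [U if c then [S [M x = expr]]]]]

x = expr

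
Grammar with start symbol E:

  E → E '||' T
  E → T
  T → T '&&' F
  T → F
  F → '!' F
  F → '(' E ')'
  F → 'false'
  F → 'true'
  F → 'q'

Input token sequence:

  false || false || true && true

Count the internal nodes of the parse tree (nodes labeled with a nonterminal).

[E [E [E [T [F false]]] || [T [F false]]] || [T [T [F true]] && [F true]]]

11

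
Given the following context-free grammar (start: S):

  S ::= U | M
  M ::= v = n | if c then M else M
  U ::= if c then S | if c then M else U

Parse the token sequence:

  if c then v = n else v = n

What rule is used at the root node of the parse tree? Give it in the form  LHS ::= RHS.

S ::= M

[S [M if c then [M v = n] else [M v = n]]]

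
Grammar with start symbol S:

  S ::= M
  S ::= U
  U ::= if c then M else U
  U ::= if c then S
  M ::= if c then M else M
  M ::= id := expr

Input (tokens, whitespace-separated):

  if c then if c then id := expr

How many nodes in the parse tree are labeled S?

3

[S [U if c then [S [U if c then [S [M id := expr]]]]]]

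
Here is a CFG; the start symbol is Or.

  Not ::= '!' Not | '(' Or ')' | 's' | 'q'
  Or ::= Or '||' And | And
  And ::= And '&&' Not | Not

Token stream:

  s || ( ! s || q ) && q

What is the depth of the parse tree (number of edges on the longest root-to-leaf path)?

9

[Or [Or [And [Not s]]] || [And [And [Not ( [Or [Or [And [Not ! [Not s]]]] || [And [Not q]]] )]] && [Not q]]]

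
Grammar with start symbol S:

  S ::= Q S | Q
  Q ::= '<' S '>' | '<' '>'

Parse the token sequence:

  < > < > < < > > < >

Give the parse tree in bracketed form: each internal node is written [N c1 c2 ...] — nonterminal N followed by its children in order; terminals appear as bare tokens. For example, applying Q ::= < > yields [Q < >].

[S [Q < >] [S [Q < >] [S [Q < [S [Q < >]] >] [S [Q < >]]]]]

S
Q S
< > S
< > Q S
< > < > S
< > < > Q S
< > < > < S > S
< > < > < Q > S
< > < > < < > > S
< > < > < < > > Q
< > < > < < > > < >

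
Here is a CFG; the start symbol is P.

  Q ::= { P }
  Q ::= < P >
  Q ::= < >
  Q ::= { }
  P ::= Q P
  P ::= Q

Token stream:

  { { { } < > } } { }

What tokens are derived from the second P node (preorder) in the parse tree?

[P [Q { [P [Q { [P [Q { }] [P [Q < >]]] }]] }] [P [Q { }]]]

{ { } < > }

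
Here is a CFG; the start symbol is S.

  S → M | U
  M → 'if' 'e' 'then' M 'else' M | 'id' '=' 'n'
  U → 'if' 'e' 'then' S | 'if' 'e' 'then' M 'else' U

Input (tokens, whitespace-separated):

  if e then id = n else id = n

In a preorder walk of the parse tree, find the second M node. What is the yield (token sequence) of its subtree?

[S [M if e then [M id = n] else [M id = n]]]

id = n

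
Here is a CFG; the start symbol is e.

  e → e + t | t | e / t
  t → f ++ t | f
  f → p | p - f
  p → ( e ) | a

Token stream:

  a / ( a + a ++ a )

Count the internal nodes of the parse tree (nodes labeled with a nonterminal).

19

[e [e [t [f [p a]]]] / [t [f [p ( [e [e [t [f [p a]]]] + [t [f [p a]] ++ [t [f [p a]]]]] )]]]]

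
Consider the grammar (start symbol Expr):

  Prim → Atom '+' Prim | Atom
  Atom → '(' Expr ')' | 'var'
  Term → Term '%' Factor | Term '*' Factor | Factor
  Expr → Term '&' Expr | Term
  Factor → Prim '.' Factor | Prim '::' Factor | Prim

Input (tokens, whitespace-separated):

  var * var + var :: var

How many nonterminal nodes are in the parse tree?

14

[Expr [Term [Term [Factor [Prim [Atom var]]]] * [Factor [Prim [Atom var] + [Prim [Atom var]]] :: [Factor [Prim [Atom var]]]]]]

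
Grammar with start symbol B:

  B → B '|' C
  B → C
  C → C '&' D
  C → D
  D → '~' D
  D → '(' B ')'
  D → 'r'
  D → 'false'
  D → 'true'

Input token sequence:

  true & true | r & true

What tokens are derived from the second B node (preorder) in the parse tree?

true & true

[B [B [C [C [D true]] & [D true]]] | [C [C [D r]] & [D true]]]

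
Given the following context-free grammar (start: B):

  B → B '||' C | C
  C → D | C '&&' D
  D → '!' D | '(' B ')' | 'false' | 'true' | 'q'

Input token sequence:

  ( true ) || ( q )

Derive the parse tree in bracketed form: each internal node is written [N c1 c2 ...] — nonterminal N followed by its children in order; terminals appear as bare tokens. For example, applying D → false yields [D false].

B
B || C
C || C
D || C
( B ) || C
( C ) || C
( D ) || C
( true ) || C
( true ) || D
( true ) || ( B )
( true ) || ( C )
( true ) || ( D )
( true ) || ( q )

[B [B [C [D ( [B [C [D true]]] )]]] || [C [D ( [B [C [D q]]] )]]]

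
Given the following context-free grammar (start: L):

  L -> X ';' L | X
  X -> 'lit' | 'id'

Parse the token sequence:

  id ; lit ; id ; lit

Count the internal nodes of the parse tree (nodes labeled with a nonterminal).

[L [X id] ; [L [X lit] ; [L [X id] ; [L [X lit]]]]]

8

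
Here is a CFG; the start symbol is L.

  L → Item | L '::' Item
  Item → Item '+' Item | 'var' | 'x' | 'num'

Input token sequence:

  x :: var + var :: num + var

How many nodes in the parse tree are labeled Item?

[L [L [L [Item x]] :: [Item [Item var] + [Item var]]] :: [Item [Item num] + [Item var]]]

7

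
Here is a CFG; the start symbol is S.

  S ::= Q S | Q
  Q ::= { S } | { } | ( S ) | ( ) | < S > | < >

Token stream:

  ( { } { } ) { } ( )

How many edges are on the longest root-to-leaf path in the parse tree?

5

[S [Q ( [S [Q { }] [S [Q { }]]] )] [S [Q { }] [S [Q ( )]]]]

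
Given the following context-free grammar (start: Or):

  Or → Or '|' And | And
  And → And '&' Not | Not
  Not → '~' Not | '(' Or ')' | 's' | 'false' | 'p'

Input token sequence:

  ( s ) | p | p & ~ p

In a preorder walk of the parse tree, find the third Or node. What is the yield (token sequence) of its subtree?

( s )

[Or [Or [Or [And [Not ( [Or [And [Not s]]] )]]] | [And [Not p]]] | [And [And [Not p]] & [Not ~ [Not p]]]]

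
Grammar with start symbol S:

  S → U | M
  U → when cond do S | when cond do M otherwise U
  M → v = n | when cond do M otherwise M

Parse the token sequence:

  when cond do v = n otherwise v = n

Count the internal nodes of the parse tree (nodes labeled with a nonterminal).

4

[S [M when cond do [M v = n] otherwise [M v = n]]]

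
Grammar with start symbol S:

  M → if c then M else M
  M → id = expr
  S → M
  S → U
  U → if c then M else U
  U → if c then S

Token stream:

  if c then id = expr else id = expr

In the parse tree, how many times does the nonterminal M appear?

3

[S [M if c then [M id = expr] else [M id = expr]]]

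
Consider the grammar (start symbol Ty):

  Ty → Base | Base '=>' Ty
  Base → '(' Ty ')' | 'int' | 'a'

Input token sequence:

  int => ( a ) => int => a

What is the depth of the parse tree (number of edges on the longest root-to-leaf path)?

5

[Ty [Base int] => [Ty [Base ( [Ty [Base a]] )] => [Ty [Base int] => [Ty [Base a]]]]]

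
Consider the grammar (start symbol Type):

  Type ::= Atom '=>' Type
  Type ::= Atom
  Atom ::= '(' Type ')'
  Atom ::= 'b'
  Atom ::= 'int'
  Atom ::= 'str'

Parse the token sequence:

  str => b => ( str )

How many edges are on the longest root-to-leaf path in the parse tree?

[Type [Atom str] => [Type [Atom b] => [Type [Atom ( [Type [Atom str]] )]]]]

6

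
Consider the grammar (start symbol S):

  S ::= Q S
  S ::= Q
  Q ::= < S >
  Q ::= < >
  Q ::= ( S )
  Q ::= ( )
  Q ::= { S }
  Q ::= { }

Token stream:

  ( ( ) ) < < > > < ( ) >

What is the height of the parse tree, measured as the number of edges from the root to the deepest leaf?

[S [Q ( [S [Q ( )]] )] [S [Q < [S [Q < >]] >] [S [Q < [S [Q ( )]] >]]]]

6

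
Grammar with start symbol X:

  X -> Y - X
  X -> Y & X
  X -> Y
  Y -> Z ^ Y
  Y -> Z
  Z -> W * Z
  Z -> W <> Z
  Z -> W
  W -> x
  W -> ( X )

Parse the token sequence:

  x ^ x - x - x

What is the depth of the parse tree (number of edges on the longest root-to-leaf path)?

[X [Y [Z [W x]] ^ [Y [Z [W x]]]] - [X [Y [Z [W x]]] - [X [Y [Z [W x]]]]]]

6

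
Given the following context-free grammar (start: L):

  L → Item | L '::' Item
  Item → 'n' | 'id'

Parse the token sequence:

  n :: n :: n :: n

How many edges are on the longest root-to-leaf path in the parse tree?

5

[L [L [L [L [Item n]] :: [Item n]] :: [Item n]] :: [Item n]]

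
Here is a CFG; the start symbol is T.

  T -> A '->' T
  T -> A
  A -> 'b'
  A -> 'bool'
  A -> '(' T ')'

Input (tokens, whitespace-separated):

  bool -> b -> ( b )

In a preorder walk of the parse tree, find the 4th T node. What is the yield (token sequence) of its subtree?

[T [A bool] -> [T [A b] -> [T [A ( [T [A b]] )]]]]

b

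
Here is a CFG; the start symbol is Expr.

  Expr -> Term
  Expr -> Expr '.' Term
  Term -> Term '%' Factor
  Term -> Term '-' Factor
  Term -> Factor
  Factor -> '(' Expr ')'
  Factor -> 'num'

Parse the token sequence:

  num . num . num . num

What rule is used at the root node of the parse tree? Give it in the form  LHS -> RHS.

[Expr [Expr [Expr [Expr [Term [Factor num]]] . [Term [Factor num]]] . [Term [Factor num]]] . [Term [Factor num]]]

Expr -> Expr '.' Term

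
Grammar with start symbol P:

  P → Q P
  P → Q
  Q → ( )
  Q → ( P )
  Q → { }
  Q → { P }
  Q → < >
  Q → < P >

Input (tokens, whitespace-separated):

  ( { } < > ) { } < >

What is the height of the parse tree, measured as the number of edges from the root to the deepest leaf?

5

[P [Q ( [P [Q { }] [P [Q < >]]] )] [P [Q { }] [P [Q < >]]]]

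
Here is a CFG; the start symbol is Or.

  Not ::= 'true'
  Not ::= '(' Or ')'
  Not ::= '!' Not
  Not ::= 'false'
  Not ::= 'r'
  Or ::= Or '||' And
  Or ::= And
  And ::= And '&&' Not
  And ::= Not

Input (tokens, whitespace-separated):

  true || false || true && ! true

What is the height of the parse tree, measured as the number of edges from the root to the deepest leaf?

[Or [Or [Or [And [Not true]]] || [And [Not false]]] || [And [And [Not true]] && [Not ! [Not true]]]]

5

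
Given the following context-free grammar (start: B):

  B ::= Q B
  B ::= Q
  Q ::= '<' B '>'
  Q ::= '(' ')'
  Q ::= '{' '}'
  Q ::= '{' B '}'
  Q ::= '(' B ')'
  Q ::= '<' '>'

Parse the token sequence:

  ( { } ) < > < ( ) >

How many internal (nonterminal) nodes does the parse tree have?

10

[B [Q ( [B [Q { }]] )] [B [Q < >] [B [Q < [B [Q ( )]] >]]]]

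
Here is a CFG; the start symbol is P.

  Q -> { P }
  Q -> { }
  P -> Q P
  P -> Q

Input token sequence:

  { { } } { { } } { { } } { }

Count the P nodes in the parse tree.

[P [Q { [P [Q { }]] }] [P [Q { [P [Q { }]] }] [P [Q { [P [Q { }]] }] [P [Q { }]]]]]

7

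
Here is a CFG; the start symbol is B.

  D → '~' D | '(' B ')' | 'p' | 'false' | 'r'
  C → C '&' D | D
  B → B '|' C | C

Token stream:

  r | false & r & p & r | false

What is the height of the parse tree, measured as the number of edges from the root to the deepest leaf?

7

[B [B [B [C [D r]]] | [C [C [C [C [D false]] & [D r]] & [D p]] & [D r]]] | [C [D false]]]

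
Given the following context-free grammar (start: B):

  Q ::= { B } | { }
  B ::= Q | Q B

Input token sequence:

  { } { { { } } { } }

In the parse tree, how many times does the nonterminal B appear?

5

[B [Q { }] [B [Q { [B [Q { [B [Q { }]] }] [B [Q { }]]] }]]]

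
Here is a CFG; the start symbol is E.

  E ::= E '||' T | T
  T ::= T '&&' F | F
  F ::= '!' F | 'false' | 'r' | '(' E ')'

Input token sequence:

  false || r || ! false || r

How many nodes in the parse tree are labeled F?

5

[E [E [E [E [T [F false]]] || [T [F r]]] || [T [F ! [F false]]]] || [T [F r]]]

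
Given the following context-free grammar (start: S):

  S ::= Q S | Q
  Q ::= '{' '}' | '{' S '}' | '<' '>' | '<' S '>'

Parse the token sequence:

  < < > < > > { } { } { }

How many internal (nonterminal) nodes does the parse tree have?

12

[S [Q < [S [Q < >] [S [Q < >]]] >] [S [Q { }] [S [Q { }] [S [Q { }]]]]]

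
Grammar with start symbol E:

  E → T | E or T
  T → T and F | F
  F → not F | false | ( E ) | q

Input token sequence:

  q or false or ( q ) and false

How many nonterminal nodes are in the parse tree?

[E [E [E [T [F q]]] or [T [F false]]] or [T [T [F ( [E [T [F q]]] )]] and [F false]]]

14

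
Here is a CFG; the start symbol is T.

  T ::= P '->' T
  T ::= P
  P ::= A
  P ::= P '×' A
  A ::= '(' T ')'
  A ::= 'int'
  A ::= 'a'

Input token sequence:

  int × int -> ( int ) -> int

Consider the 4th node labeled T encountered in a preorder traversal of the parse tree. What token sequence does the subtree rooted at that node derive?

int

[T [P [P [A int]] × [A int]] -> [T [P [A ( [T [P [A int]]] )]] -> [T [P [A int]]]]]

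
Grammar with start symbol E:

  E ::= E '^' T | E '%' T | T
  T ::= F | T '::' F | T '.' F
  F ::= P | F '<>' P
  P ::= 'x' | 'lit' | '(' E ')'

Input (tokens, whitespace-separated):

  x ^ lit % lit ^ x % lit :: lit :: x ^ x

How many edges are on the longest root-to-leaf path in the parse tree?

[E [E [E [E [E [E [T [F [P x]]]] ^ [T [F [P lit]]]] % [T [F [P lit]]]] ^ [T [F [P x]]]] % [T [T [T [F [P lit]]] :: [F [P lit]]] :: [F [P x]]]] ^ [T [F [P x]]]]

9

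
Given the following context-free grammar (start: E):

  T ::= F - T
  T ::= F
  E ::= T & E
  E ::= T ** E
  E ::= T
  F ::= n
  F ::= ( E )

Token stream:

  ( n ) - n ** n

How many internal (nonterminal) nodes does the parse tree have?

[E [T [F ( [E [T [F n]]] )] - [T [F n]]] ** [E [T [F n]]]]

11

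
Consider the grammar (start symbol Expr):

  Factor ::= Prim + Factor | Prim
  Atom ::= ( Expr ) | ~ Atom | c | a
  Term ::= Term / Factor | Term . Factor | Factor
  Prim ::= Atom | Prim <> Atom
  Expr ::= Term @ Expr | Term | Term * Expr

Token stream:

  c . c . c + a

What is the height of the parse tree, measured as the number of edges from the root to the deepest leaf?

[Expr [Term [Term [Term [Factor [Prim [Atom c]]]] . [Factor [Prim [Atom c]]]] . [Factor [Prim [Atom c]] + [Factor [Prim [Atom a]]]]]]

7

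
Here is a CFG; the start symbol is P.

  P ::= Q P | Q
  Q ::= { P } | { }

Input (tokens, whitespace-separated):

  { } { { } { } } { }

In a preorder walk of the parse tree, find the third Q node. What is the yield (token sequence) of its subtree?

{ }

[P [Q { }] [P [Q { [P [Q { }] [P [Q { }]]] }] [P [Q { }]]]]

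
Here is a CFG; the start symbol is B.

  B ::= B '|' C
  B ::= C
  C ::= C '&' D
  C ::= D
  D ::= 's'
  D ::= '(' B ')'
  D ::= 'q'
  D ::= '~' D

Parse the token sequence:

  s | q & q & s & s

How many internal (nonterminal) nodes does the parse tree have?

12

[B [B [C [D s]]] | [C [C [C [C [D q]] & [D q]] & [D s]] & [D s]]]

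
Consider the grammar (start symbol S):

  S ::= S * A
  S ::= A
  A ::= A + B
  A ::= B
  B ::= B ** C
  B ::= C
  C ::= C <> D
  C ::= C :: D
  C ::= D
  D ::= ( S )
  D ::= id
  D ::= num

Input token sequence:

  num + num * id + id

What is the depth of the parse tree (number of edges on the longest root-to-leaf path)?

7

[S [S [A [A [B [C [D num]]]] + [B [C [D num]]]]] * [A [A [B [C [D id]]]] + [B [C [D id]]]]]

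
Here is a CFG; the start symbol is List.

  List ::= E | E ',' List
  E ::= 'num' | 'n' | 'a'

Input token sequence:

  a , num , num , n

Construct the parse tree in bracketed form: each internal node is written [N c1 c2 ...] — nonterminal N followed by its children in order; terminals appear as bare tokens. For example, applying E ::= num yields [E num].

List
E , List
a , List
a , E , List
a , num , List
a , num , E , List
a , num , num , List
a , num , num , E
a , num , num , n

[List [E a] , [List [E num] , [List [E num] , [List [E n]]]]]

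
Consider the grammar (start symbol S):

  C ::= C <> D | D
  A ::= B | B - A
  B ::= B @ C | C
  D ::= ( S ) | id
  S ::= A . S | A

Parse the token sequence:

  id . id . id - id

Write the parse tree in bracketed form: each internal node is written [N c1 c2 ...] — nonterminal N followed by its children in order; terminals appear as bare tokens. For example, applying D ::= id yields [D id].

S
A . S
B . S
C . S
D . S
id . S
id . A . S
id . B . S
id . C . S
id . D . S
id . id . S
id . id . A
id . id . B - A
id . id . C - A
id . id . D - A
id . id . id - A
id . id . id - B
id . id . id - C
id . id . id - D
id . id . id - id

[S [A [B [C [D id]]]] . [S [A [B [C [D id]]]] . [S [A [B [C [D id]]] - [A [B [C [D id]]]]]]]]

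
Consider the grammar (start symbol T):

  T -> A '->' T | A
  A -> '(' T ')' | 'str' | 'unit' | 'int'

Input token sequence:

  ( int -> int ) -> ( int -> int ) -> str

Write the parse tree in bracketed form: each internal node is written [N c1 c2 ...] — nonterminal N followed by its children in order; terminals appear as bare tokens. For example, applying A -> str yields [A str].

[T [A ( [T [A int] -> [T [A int]]] )] -> [T [A ( [T [A int] -> [T [A int]]] )] -> [T [A str]]]]

T
A -> T
( T ) -> T
( A -> T ) -> T
( int -> T ) -> T
( int -> A ) -> T
( int -> int ) -> T
( int -> int ) -> A -> T
( int -> int ) -> ( T ) -> T
( int -> int ) -> ( A -> T ) -> T
( int -> int ) -> ( int -> T ) -> T
( int -> int ) -> ( int -> A ) -> T
( int -> int ) -> ( int -> int ) -> T
( int -> int ) -> ( int -> int ) -> A
( int -> int ) -> ( int -> int ) -> str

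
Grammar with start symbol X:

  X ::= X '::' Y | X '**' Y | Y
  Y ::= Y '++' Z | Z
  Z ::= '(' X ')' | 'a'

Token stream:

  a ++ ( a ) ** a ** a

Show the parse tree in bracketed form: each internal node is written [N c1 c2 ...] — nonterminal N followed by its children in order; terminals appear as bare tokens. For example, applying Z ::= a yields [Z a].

[X [X [X [Y [Y [Z a]] ++ [Z ( [X [Y [Z a]]] )]]] ** [Y [Z a]]] ** [Y [Z a]]]

X
X ** Y
X ** Y ** Y
Y ** Y ** Y
Y ++ Z ** Y ** Y
Z ++ Z ** Y ** Y
a ++ Z ** Y ** Y
a ++ ( X ) ** Y ** Y
a ++ ( Y ) ** Y ** Y
a ++ ( Z ) ** Y ** Y
a ++ ( a ) ** Y ** Y
a ++ ( a ) ** Z ** Y
a ++ ( a ) ** a ** Y
a ++ ( a ) ** a ** Z
a ++ ( a ) ** a ** a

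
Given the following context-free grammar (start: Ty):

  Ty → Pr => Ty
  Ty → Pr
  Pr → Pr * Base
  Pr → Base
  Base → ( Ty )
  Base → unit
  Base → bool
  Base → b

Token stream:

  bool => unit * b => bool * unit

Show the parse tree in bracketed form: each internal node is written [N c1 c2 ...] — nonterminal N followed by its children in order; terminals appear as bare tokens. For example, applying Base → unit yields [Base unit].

Ty
Pr => Ty
Base => Ty
bool => Ty
bool => Pr => Ty
bool => Pr * Base => Ty
bool => Base * Base => Ty
bool => unit * Base => Ty
bool => unit * b => Ty
bool => unit * b => Pr
bool => unit * b => Pr * Base
bool => unit * b => Base * Base
bool => unit * b => bool * Base
bool => unit * b => bool * unit

[Ty [Pr [Base bool]] => [Ty [Pr [Pr [Base unit]] * [Base b]] => [Ty [Pr [Pr [Base bool]] * [Base unit]]]]]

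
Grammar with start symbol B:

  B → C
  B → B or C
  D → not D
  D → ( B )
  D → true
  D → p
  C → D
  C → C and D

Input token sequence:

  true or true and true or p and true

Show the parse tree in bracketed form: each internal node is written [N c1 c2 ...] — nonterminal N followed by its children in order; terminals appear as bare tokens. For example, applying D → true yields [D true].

B
B or C
B or C or C
C or C or C
D or C or C
true or C or C
true or C and D or C
true or D and D or C
true or true and D or C
true or true and true or C
true or true and true or C and D
true or true and true or D and D
true or true and true or p and D
true or true and true or p and true

[B [B [B [C [D true]]] or [C [C [D true]] and [D true]]] or [C [C [D p]] and [D true]]]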